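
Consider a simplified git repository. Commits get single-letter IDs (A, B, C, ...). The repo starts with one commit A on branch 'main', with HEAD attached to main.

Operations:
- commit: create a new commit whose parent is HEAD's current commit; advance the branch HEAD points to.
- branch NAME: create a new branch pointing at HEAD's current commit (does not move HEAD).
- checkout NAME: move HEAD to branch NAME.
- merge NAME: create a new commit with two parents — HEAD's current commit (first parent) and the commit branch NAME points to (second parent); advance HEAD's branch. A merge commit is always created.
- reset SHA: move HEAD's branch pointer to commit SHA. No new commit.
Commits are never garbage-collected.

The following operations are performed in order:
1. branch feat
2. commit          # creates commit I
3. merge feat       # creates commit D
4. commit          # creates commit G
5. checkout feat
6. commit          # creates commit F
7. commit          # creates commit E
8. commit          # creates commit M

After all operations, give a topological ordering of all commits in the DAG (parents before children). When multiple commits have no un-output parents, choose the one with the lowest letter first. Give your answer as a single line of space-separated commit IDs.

Answer: A F E I D G M

Derivation:
After op 1 (branch): HEAD=main@A [feat=A main=A]
After op 2 (commit): HEAD=main@I [feat=A main=I]
After op 3 (merge): HEAD=main@D [feat=A main=D]
After op 4 (commit): HEAD=main@G [feat=A main=G]
After op 5 (checkout): HEAD=feat@A [feat=A main=G]
After op 6 (commit): HEAD=feat@F [feat=F main=G]
After op 7 (commit): HEAD=feat@E [feat=E main=G]
After op 8 (commit): HEAD=feat@M [feat=M main=G]
commit A: parents=[]
commit D: parents=['I', 'A']
commit E: parents=['F']
commit F: parents=['A']
commit G: parents=['D']
commit I: parents=['A']
commit M: parents=['E']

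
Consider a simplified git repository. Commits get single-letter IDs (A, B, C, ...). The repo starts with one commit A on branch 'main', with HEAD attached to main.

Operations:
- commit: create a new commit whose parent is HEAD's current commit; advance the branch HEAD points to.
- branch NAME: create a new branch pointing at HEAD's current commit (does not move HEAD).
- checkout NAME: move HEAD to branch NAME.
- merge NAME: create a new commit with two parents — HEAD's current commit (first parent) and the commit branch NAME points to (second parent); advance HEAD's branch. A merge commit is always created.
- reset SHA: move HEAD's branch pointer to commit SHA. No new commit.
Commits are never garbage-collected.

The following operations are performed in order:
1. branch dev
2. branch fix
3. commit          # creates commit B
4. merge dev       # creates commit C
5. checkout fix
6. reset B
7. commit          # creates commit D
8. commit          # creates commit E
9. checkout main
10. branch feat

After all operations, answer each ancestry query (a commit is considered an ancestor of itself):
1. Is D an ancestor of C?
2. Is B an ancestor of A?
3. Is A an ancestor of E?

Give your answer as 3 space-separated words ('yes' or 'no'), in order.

After op 1 (branch): HEAD=main@A [dev=A main=A]
After op 2 (branch): HEAD=main@A [dev=A fix=A main=A]
After op 3 (commit): HEAD=main@B [dev=A fix=A main=B]
After op 4 (merge): HEAD=main@C [dev=A fix=A main=C]
After op 5 (checkout): HEAD=fix@A [dev=A fix=A main=C]
After op 6 (reset): HEAD=fix@B [dev=A fix=B main=C]
After op 7 (commit): HEAD=fix@D [dev=A fix=D main=C]
After op 8 (commit): HEAD=fix@E [dev=A fix=E main=C]
After op 9 (checkout): HEAD=main@C [dev=A fix=E main=C]
After op 10 (branch): HEAD=main@C [dev=A feat=C fix=E main=C]
ancestors(C) = {A,B,C}; D in? no
ancestors(A) = {A}; B in? no
ancestors(E) = {A,B,D,E}; A in? yes

Answer: no no yes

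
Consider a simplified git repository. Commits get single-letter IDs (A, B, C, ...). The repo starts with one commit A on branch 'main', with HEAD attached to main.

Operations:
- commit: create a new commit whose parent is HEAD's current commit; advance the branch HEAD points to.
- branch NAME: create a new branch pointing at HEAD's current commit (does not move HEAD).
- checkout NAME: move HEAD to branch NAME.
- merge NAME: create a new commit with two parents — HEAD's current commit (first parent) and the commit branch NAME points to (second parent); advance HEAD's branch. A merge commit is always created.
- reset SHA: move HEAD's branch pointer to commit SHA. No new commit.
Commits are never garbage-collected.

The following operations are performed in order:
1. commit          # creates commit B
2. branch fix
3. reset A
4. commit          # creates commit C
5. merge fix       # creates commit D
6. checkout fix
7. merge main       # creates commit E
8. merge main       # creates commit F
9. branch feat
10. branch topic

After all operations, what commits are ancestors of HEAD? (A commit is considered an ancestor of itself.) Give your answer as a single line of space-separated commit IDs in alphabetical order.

After op 1 (commit): HEAD=main@B [main=B]
After op 2 (branch): HEAD=main@B [fix=B main=B]
After op 3 (reset): HEAD=main@A [fix=B main=A]
After op 4 (commit): HEAD=main@C [fix=B main=C]
After op 5 (merge): HEAD=main@D [fix=B main=D]
After op 6 (checkout): HEAD=fix@B [fix=B main=D]
After op 7 (merge): HEAD=fix@E [fix=E main=D]
After op 8 (merge): HEAD=fix@F [fix=F main=D]
After op 9 (branch): HEAD=fix@F [feat=F fix=F main=D]
After op 10 (branch): HEAD=fix@F [feat=F fix=F main=D topic=F]

Answer: A B C D E F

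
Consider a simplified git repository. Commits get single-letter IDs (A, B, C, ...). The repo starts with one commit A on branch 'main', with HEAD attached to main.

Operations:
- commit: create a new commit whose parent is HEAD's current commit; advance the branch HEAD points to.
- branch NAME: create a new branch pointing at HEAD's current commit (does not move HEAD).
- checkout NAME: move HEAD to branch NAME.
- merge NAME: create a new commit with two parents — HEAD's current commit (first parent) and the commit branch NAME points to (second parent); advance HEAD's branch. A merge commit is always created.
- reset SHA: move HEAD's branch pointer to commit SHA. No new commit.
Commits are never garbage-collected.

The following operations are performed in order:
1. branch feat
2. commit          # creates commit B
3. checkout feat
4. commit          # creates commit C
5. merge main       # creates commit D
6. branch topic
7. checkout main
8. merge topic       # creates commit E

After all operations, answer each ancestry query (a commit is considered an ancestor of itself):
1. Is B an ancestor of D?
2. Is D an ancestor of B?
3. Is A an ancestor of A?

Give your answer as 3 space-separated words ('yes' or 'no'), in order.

Answer: yes no yes

Derivation:
After op 1 (branch): HEAD=main@A [feat=A main=A]
After op 2 (commit): HEAD=main@B [feat=A main=B]
After op 3 (checkout): HEAD=feat@A [feat=A main=B]
After op 4 (commit): HEAD=feat@C [feat=C main=B]
After op 5 (merge): HEAD=feat@D [feat=D main=B]
After op 6 (branch): HEAD=feat@D [feat=D main=B topic=D]
After op 7 (checkout): HEAD=main@B [feat=D main=B topic=D]
After op 8 (merge): HEAD=main@E [feat=D main=E topic=D]
ancestors(D) = {A,B,C,D}; B in? yes
ancestors(B) = {A,B}; D in? no
ancestors(A) = {A}; A in? yes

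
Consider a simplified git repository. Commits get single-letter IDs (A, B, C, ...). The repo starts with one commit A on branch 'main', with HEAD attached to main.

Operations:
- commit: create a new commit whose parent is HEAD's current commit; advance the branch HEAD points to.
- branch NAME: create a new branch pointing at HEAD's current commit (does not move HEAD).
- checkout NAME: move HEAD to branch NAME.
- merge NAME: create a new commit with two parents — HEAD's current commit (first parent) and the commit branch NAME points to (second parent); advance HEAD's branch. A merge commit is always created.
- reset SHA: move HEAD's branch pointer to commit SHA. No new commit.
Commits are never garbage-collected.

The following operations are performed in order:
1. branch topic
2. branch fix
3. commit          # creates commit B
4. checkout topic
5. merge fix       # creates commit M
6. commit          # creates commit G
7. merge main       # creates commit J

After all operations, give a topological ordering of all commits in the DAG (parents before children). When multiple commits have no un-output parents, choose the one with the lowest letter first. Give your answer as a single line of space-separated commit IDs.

After op 1 (branch): HEAD=main@A [main=A topic=A]
After op 2 (branch): HEAD=main@A [fix=A main=A topic=A]
After op 3 (commit): HEAD=main@B [fix=A main=B topic=A]
After op 4 (checkout): HEAD=topic@A [fix=A main=B topic=A]
After op 5 (merge): HEAD=topic@M [fix=A main=B topic=M]
After op 6 (commit): HEAD=topic@G [fix=A main=B topic=G]
After op 7 (merge): HEAD=topic@J [fix=A main=B topic=J]
commit A: parents=[]
commit B: parents=['A']
commit G: parents=['M']
commit J: parents=['G', 'B']
commit M: parents=['A', 'A']

Answer: A B M G J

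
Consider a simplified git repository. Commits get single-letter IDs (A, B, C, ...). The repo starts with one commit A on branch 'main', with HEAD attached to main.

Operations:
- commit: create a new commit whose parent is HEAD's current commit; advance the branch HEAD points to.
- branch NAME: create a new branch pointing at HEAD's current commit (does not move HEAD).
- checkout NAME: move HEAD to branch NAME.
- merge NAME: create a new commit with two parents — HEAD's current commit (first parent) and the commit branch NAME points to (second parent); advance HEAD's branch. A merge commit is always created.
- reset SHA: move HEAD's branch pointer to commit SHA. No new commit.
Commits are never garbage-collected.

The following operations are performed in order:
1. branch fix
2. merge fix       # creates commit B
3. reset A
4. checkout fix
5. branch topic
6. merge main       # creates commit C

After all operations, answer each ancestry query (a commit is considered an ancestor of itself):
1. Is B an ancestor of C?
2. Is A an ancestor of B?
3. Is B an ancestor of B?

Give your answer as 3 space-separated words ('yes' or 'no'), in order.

Answer: no yes yes

Derivation:
After op 1 (branch): HEAD=main@A [fix=A main=A]
After op 2 (merge): HEAD=main@B [fix=A main=B]
After op 3 (reset): HEAD=main@A [fix=A main=A]
After op 4 (checkout): HEAD=fix@A [fix=A main=A]
After op 5 (branch): HEAD=fix@A [fix=A main=A topic=A]
After op 6 (merge): HEAD=fix@C [fix=C main=A topic=A]
ancestors(C) = {A,C}; B in? no
ancestors(B) = {A,B}; A in? yes
ancestors(B) = {A,B}; B in? yes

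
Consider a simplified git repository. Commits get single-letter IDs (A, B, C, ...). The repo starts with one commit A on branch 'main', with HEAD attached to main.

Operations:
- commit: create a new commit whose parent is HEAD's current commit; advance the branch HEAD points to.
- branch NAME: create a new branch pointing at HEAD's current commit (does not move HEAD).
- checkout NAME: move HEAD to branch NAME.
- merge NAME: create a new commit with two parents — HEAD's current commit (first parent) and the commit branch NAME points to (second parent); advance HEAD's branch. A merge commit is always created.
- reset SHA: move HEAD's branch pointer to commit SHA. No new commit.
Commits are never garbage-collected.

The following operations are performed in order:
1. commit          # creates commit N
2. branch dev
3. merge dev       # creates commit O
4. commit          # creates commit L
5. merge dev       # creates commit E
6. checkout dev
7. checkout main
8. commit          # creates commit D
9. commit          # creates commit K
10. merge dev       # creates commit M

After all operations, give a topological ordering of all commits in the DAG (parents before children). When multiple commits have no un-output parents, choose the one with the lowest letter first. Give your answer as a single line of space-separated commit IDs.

After op 1 (commit): HEAD=main@N [main=N]
After op 2 (branch): HEAD=main@N [dev=N main=N]
After op 3 (merge): HEAD=main@O [dev=N main=O]
After op 4 (commit): HEAD=main@L [dev=N main=L]
After op 5 (merge): HEAD=main@E [dev=N main=E]
After op 6 (checkout): HEAD=dev@N [dev=N main=E]
After op 7 (checkout): HEAD=main@E [dev=N main=E]
After op 8 (commit): HEAD=main@D [dev=N main=D]
After op 9 (commit): HEAD=main@K [dev=N main=K]
After op 10 (merge): HEAD=main@M [dev=N main=M]
commit A: parents=[]
commit D: parents=['E']
commit E: parents=['L', 'N']
commit K: parents=['D']
commit L: parents=['O']
commit M: parents=['K', 'N']
commit N: parents=['A']
commit O: parents=['N', 'N']

Answer: A N O L E D K M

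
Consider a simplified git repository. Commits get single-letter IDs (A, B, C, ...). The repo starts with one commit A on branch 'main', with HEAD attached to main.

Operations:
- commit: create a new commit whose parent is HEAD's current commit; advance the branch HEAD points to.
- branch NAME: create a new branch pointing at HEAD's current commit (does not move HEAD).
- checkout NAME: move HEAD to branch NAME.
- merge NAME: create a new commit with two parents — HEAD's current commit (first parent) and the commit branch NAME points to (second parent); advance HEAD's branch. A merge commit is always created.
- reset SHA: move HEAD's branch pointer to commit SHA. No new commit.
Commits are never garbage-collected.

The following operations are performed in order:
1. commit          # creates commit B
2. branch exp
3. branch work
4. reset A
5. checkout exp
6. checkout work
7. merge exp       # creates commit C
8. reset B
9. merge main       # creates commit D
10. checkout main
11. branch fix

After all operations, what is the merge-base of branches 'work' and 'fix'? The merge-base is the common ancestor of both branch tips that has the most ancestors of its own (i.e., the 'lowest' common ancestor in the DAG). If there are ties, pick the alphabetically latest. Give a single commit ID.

After op 1 (commit): HEAD=main@B [main=B]
After op 2 (branch): HEAD=main@B [exp=B main=B]
After op 3 (branch): HEAD=main@B [exp=B main=B work=B]
After op 4 (reset): HEAD=main@A [exp=B main=A work=B]
After op 5 (checkout): HEAD=exp@B [exp=B main=A work=B]
After op 6 (checkout): HEAD=work@B [exp=B main=A work=B]
After op 7 (merge): HEAD=work@C [exp=B main=A work=C]
After op 8 (reset): HEAD=work@B [exp=B main=A work=B]
After op 9 (merge): HEAD=work@D [exp=B main=A work=D]
After op 10 (checkout): HEAD=main@A [exp=B main=A work=D]
After op 11 (branch): HEAD=main@A [exp=B fix=A main=A work=D]
ancestors(work=D): ['A', 'B', 'D']
ancestors(fix=A): ['A']
common: ['A']

Answer: A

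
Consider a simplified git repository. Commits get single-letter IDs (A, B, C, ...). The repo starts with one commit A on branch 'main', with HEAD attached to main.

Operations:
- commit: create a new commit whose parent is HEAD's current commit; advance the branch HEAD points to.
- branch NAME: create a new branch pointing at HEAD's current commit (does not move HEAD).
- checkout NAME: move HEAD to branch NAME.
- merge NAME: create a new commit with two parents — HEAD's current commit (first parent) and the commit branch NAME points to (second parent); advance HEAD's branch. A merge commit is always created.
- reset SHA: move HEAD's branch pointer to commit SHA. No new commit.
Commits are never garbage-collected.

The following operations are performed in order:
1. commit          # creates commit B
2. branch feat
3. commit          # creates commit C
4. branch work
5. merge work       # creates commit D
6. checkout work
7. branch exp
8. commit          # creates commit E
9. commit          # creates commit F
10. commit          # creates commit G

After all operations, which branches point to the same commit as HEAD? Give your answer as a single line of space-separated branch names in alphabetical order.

After op 1 (commit): HEAD=main@B [main=B]
After op 2 (branch): HEAD=main@B [feat=B main=B]
After op 3 (commit): HEAD=main@C [feat=B main=C]
After op 4 (branch): HEAD=main@C [feat=B main=C work=C]
After op 5 (merge): HEAD=main@D [feat=B main=D work=C]
After op 6 (checkout): HEAD=work@C [feat=B main=D work=C]
After op 7 (branch): HEAD=work@C [exp=C feat=B main=D work=C]
After op 8 (commit): HEAD=work@E [exp=C feat=B main=D work=E]
After op 9 (commit): HEAD=work@F [exp=C feat=B main=D work=F]
After op 10 (commit): HEAD=work@G [exp=C feat=B main=D work=G]

Answer: work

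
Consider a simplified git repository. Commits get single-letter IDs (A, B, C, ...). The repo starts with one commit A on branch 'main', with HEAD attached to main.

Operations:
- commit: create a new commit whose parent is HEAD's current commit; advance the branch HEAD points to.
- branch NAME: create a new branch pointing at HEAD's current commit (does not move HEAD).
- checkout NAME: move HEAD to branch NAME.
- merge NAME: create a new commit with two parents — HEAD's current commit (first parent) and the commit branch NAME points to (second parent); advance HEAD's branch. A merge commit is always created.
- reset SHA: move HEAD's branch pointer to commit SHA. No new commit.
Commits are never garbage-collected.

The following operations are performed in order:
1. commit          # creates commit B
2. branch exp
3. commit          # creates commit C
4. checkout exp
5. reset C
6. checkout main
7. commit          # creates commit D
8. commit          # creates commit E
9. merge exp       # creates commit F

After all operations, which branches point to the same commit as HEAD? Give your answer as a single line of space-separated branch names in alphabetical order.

Answer: main

Derivation:
After op 1 (commit): HEAD=main@B [main=B]
After op 2 (branch): HEAD=main@B [exp=B main=B]
After op 3 (commit): HEAD=main@C [exp=B main=C]
After op 4 (checkout): HEAD=exp@B [exp=B main=C]
After op 5 (reset): HEAD=exp@C [exp=C main=C]
After op 6 (checkout): HEAD=main@C [exp=C main=C]
After op 7 (commit): HEAD=main@D [exp=C main=D]
After op 8 (commit): HEAD=main@E [exp=C main=E]
After op 9 (merge): HEAD=main@F [exp=C main=F]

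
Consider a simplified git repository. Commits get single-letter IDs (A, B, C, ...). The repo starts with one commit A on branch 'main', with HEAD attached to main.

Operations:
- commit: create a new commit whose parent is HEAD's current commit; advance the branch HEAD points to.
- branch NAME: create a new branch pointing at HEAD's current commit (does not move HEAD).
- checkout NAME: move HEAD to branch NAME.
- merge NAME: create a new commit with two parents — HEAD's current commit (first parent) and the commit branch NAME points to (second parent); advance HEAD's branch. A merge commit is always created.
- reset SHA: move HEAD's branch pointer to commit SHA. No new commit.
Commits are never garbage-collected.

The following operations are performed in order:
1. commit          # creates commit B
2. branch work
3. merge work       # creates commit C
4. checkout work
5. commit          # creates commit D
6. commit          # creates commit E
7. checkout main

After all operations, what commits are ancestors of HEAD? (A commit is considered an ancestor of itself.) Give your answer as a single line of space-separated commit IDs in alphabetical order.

After op 1 (commit): HEAD=main@B [main=B]
After op 2 (branch): HEAD=main@B [main=B work=B]
After op 3 (merge): HEAD=main@C [main=C work=B]
After op 4 (checkout): HEAD=work@B [main=C work=B]
After op 5 (commit): HEAD=work@D [main=C work=D]
After op 6 (commit): HEAD=work@E [main=C work=E]
After op 7 (checkout): HEAD=main@C [main=C work=E]

Answer: A B C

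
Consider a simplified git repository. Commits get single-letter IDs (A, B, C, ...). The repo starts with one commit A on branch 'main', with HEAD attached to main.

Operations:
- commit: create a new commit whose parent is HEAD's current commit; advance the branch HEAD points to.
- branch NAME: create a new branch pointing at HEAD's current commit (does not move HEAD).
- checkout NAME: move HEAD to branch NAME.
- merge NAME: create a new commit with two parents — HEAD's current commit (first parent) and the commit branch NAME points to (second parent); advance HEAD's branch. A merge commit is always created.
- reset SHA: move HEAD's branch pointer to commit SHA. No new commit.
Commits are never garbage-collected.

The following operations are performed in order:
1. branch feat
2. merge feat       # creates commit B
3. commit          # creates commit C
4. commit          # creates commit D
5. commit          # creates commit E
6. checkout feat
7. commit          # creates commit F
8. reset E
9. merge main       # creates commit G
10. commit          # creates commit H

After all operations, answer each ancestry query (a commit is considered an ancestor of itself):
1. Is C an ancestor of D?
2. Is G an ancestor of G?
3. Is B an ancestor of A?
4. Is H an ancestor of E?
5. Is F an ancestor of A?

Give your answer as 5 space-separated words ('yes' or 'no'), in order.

After op 1 (branch): HEAD=main@A [feat=A main=A]
After op 2 (merge): HEAD=main@B [feat=A main=B]
After op 3 (commit): HEAD=main@C [feat=A main=C]
After op 4 (commit): HEAD=main@D [feat=A main=D]
After op 5 (commit): HEAD=main@E [feat=A main=E]
After op 6 (checkout): HEAD=feat@A [feat=A main=E]
After op 7 (commit): HEAD=feat@F [feat=F main=E]
After op 8 (reset): HEAD=feat@E [feat=E main=E]
After op 9 (merge): HEAD=feat@G [feat=G main=E]
After op 10 (commit): HEAD=feat@H [feat=H main=E]
ancestors(D) = {A,B,C,D}; C in? yes
ancestors(G) = {A,B,C,D,E,G}; G in? yes
ancestors(A) = {A}; B in? no
ancestors(E) = {A,B,C,D,E}; H in? no
ancestors(A) = {A}; F in? no

Answer: yes yes no no no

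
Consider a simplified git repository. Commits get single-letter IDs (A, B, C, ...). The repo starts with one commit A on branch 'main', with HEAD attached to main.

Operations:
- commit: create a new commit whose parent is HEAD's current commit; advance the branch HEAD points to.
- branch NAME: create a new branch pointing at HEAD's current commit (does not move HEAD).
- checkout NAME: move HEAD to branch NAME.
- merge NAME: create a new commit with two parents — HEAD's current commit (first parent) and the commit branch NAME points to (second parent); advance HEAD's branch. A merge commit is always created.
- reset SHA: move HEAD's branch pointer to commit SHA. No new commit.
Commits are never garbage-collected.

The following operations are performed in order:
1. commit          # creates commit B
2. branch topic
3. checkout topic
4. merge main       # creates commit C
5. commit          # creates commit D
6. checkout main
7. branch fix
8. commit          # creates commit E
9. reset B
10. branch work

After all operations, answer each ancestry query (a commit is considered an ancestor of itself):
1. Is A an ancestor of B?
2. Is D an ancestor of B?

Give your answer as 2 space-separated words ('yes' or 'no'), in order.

After op 1 (commit): HEAD=main@B [main=B]
After op 2 (branch): HEAD=main@B [main=B topic=B]
After op 3 (checkout): HEAD=topic@B [main=B topic=B]
After op 4 (merge): HEAD=topic@C [main=B topic=C]
After op 5 (commit): HEAD=topic@D [main=B topic=D]
After op 6 (checkout): HEAD=main@B [main=B topic=D]
After op 7 (branch): HEAD=main@B [fix=B main=B topic=D]
After op 8 (commit): HEAD=main@E [fix=B main=E topic=D]
After op 9 (reset): HEAD=main@B [fix=B main=B topic=D]
After op 10 (branch): HEAD=main@B [fix=B main=B topic=D work=B]
ancestors(B) = {A,B}; A in? yes
ancestors(B) = {A,B}; D in? no

Answer: yes no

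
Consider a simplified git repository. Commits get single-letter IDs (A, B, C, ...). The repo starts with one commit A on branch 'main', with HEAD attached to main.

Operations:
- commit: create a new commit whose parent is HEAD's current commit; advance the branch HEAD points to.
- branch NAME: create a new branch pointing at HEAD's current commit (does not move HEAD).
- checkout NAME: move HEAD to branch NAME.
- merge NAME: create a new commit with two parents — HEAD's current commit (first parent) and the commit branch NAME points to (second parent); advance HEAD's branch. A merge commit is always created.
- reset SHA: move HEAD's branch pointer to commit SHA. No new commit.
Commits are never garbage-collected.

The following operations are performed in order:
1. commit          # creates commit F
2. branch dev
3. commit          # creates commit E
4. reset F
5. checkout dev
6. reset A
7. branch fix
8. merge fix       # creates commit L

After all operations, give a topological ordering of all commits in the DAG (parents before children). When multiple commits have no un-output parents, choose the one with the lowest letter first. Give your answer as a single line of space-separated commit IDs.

After op 1 (commit): HEAD=main@F [main=F]
After op 2 (branch): HEAD=main@F [dev=F main=F]
After op 3 (commit): HEAD=main@E [dev=F main=E]
After op 4 (reset): HEAD=main@F [dev=F main=F]
After op 5 (checkout): HEAD=dev@F [dev=F main=F]
After op 6 (reset): HEAD=dev@A [dev=A main=F]
After op 7 (branch): HEAD=dev@A [dev=A fix=A main=F]
After op 8 (merge): HEAD=dev@L [dev=L fix=A main=F]
commit A: parents=[]
commit E: parents=['F']
commit F: parents=['A']
commit L: parents=['A', 'A']

Answer: A F E L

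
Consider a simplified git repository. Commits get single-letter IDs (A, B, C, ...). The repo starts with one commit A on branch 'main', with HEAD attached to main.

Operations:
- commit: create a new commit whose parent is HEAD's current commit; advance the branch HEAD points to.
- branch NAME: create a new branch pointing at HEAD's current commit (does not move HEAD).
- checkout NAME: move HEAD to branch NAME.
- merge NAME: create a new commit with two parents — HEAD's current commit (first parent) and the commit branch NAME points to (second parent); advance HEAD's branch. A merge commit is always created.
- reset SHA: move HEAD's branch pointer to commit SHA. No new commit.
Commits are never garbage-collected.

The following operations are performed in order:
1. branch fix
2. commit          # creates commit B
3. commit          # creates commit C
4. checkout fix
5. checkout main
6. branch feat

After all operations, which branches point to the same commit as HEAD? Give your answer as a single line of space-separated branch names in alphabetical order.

After op 1 (branch): HEAD=main@A [fix=A main=A]
After op 2 (commit): HEAD=main@B [fix=A main=B]
After op 3 (commit): HEAD=main@C [fix=A main=C]
After op 4 (checkout): HEAD=fix@A [fix=A main=C]
After op 5 (checkout): HEAD=main@C [fix=A main=C]
After op 6 (branch): HEAD=main@C [feat=C fix=A main=C]

Answer: feat main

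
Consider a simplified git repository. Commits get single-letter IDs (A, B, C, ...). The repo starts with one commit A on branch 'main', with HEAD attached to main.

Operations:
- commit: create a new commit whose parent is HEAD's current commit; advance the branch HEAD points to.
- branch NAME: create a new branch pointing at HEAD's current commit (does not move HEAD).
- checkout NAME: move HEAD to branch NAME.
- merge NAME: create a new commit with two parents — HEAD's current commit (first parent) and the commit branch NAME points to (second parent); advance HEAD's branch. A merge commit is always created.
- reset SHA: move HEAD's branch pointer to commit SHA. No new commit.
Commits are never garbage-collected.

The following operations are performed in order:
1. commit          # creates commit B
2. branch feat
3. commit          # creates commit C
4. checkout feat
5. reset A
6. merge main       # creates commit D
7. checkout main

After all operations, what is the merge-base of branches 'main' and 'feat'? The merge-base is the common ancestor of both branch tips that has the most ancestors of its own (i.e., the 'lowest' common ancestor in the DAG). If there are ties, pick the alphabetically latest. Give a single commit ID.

After op 1 (commit): HEAD=main@B [main=B]
After op 2 (branch): HEAD=main@B [feat=B main=B]
After op 3 (commit): HEAD=main@C [feat=B main=C]
After op 4 (checkout): HEAD=feat@B [feat=B main=C]
After op 5 (reset): HEAD=feat@A [feat=A main=C]
After op 6 (merge): HEAD=feat@D [feat=D main=C]
After op 7 (checkout): HEAD=main@C [feat=D main=C]
ancestors(main=C): ['A', 'B', 'C']
ancestors(feat=D): ['A', 'B', 'C', 'D']
common: ['A', 'B', 'C']

Answer: C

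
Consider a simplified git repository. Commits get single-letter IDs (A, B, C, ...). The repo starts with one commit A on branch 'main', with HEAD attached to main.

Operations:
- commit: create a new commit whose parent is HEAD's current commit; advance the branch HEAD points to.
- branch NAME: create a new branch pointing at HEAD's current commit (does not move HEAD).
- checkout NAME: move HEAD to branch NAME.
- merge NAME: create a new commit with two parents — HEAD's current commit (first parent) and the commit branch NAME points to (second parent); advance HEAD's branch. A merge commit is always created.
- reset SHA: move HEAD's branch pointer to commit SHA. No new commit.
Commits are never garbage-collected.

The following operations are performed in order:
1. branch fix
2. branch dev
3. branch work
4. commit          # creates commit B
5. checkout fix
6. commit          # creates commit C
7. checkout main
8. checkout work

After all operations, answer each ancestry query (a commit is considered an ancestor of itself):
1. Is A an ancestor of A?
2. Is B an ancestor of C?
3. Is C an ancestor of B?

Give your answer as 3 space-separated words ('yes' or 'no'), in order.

After op 1 (branch): HEAD=main@A [fix=A main=A]
After op 2 (branch): HEAD=main@A [dev=A fix=A main=A]
After op 3 (branch): HEAD=main@A [dev=A fix=A main=A work=A]
After op 4 (commit): HEAD=main@B [dev=A fix=A main=B work=A]
After op 5 (checkout): HEAD=fix@A [dev=A fix=A main=B work=A]
After op 6 (commit): HEAD=fix@C [dev=A fix=C main=B work=A]
After op 7 (checkout): HEAD=main@B [dev=A fix=C main=B work=A]
After op 8 (checkout): HEAD=work@A [dev=A fix=C main=B work=A]
ancestors(A) = {A}; A in? yes
ancestors(C) = {A,C}; B in? no
ancestors(B) = {A,B}; C in? no

Answer: yes no no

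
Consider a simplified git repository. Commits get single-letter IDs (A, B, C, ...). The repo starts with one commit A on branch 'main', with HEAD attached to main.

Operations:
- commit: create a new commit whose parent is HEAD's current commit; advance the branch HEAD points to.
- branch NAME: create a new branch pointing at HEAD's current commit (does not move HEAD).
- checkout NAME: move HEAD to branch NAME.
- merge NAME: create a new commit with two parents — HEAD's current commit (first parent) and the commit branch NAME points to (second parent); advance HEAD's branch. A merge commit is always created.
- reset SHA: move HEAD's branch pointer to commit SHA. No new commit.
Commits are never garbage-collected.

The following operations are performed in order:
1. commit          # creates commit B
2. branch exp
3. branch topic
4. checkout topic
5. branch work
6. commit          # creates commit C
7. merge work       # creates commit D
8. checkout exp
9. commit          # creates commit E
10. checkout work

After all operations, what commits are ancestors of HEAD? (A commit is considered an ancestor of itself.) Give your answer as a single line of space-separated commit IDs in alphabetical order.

Answer: A B

Derivation:
After op 1 (commit): HEAD=main@B [main=B]
After op 2 (branch): HEAD=main@B [exp=B main=B]
After op 3 (branch): HEAD=main@B [exp=B main=B topic=B]
After op 4 (checkout): HEAD=topic@B [exp=B main=B topic=B]
After op 5 (branch): HEAD=topic@B [exp=B main=B topic=B work=B]
After op 6 (commit): HEAD=topic@C [exp=B main=B topic=C work=B]
After op 7 (merge): HEAD=topic@D [exp=B main=B topic=D work=B]
After op 8 (checkout): HEAD=exp@B [exp=B main=B topic=D work=B]
After op 9 (commit): HEAD=exp@E [exp=E main=B topic=D work=B]
After op 10 (checkout): HEAD=work@B [exp=E main=B topic=D work=B]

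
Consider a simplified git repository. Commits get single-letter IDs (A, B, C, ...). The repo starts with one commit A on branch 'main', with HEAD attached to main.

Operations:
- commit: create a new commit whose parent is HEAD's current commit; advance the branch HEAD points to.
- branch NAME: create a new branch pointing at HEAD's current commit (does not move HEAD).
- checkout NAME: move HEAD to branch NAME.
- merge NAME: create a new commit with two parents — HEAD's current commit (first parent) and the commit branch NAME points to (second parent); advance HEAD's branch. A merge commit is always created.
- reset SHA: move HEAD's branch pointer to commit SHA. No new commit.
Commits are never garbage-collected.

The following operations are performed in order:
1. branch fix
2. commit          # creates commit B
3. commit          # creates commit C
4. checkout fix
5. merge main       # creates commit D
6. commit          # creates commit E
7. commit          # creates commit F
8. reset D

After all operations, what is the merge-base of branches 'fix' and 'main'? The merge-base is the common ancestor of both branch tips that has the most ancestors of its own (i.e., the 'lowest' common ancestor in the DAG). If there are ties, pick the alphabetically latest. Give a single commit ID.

After op 1 (branch): HEAD=main@A [fix=A main=A]
After op 2 (commit): HEAD=main@B [fix=A main=B]
After op 3 (commit): HEAD=main@C [fix=A main=C]
After op 4 (checkout): HEAD=fix@A [fix=A main=C]
After op 5 (merge): HEAD=fix@D [fix=D main=C]
After op 6 (commit): HEAD=fix@E [fix=E main=C]
After op 7 (commit): HEAD=fix@F [fix=F main=C]
After op 8 (reset): HEAD=fix@D [fix=D main=C]
ancestors(fix=D): ['A', 'B', 'C', 'D']
ancestors(main=C): ['A', 'B', 'C']
common: ['A', 'B', 'C']

Answer: C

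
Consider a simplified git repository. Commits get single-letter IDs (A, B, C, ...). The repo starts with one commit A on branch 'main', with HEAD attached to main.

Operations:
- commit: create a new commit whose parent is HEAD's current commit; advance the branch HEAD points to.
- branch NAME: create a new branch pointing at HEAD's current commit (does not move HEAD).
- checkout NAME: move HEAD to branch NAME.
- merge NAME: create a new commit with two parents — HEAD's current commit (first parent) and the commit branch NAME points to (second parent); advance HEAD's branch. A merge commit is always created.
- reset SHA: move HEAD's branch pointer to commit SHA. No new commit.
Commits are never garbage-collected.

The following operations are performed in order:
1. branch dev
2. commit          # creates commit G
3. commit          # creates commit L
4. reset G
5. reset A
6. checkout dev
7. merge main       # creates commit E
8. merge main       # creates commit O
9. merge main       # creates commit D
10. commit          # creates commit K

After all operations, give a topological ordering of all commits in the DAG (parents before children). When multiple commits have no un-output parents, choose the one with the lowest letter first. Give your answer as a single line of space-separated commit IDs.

Answer: A E G L O D K

Derivation:
After op 1 (branch): HEAD=main@A [dev=A main=A]
After op 2 (commit): HEAD=main@G [dev=A main=G]
After op 3 (commit): HEAD=main@L [dev=A main=L]
After op 4 (reset): HEAD=main@G [dev=A main=G]
After op 5 (reset): HEAD=main@A [dev=A main=A]
After op 6 (checkout): HEAD=dev@A [dev=A main=A]
After op 7 (merge): HEAD=dev@E [dev=E main=A]
After op 8 (merge): HEAD=dev@O [dev=O main=A]
After op 9 (merge): HEAD=dev@D [dev=D main=A]
After op 10 (commit): HEAD=dev@K [dev=K main=A]
commit A: parents=[]
commit D: parents=['O', 'A']
commit E: parents=['A', 'A']
commit G: parents=['A']
commit K: parents=['D']
commit L: parents=['G']
commit O: parents=['E', 'A']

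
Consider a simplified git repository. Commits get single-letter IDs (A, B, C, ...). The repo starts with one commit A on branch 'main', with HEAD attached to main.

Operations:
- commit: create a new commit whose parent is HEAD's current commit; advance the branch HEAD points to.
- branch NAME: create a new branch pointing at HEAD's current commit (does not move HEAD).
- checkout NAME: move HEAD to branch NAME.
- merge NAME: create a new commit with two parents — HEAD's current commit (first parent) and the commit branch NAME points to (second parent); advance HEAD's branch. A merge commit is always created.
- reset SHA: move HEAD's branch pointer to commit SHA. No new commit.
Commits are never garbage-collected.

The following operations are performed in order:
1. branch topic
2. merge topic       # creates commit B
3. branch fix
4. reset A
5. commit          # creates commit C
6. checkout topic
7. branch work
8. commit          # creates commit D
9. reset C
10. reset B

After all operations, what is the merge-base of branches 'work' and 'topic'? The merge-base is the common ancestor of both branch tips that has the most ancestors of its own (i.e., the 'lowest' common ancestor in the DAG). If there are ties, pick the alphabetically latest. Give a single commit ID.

After op 1 (branch): HEAD=main@A [main=A topic=A]
After op 2 (merge): HEAD=main@B [main=B topic=A]
After op 3 (branch): HEAD=main@B [fix=B main=B topic=A]
After op 4 (reset): HEAD=main@A [fix=B main=A topic=A]
After op 5 (commit): HEAD=main@C [fix=B main=C topic=A]
After op 6 (checkout): HEAD=topic@A [fix=B main=C topic=A]
After op 7 (branch): HEAD=topic@A [fix=B main=C topic=A work=A]
After op 8 (commit): HEAD=topic@D [fix=B main=C topic=D work=A]
After op 9 (reset): HEAD=topic@C [fix=B main=C topic=C work=A]
After op 10 (reset): HEAD=topic@B [fix=B main=C topic=B work=A]
ancestors(work=A): ['A']
ancestors(topic=B): ['A', 'B']
common: ['A']

Answer: A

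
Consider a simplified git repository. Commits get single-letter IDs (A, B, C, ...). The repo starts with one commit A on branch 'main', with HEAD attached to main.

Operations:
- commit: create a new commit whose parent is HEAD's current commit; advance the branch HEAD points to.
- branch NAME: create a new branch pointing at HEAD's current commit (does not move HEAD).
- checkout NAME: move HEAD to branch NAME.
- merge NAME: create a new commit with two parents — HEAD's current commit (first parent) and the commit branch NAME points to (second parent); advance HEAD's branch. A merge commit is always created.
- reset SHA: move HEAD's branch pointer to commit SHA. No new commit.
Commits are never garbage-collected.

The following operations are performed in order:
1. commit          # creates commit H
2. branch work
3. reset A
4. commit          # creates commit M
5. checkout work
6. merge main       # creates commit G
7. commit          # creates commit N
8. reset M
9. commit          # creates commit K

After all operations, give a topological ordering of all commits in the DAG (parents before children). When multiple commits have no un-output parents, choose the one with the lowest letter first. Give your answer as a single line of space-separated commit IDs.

After op 1 (commit): HEAD=main@H [main=H]
After op 2 (branch): HEAD=main@H [main=H work=H]
After op 3 (reset): HEAD=main@A [main=A work=H]
After op 4 (commit): HEAD=main@M [main=M work=H]
After op 5 (checkout): HEAD=work@H [main=M work=H]
After op 6 (merge): HEAD=work@G [main=M work=G]
After op 7 (commit): HEAD=work@N [main=M work=N]
After op 8 (reset): HEAD=work@M [main=M work=M]
After op 9 (commit): HEAD=work@K [main=M work=K]
commit A: parents=[]
commit G: parents=['H', 'M']
commit H: parents=['A']
commit K: parents=['M']
commit M: parents=['A']
commit N: parents=['G']

Answer: A H M G K N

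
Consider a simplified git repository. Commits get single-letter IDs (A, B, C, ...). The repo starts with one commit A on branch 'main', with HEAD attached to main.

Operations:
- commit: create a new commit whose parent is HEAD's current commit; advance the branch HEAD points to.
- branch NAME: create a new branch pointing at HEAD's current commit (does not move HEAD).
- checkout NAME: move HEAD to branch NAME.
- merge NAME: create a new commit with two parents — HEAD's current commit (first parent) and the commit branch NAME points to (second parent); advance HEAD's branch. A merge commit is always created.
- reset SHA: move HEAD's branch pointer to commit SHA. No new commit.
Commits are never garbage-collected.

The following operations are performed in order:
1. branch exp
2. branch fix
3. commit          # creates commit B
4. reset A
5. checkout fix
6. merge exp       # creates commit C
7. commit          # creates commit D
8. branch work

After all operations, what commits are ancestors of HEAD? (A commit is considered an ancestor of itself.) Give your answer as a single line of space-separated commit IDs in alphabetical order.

Answer: A C D

Derivation:
After op 1 (branch): HEAD=main@A [exp=A main=A]
After op 2 (branch): HEAD=main@A [exp=A fix=A main=A]
After op 3 (commit): HEAD=main@B [exp=A fix=A main=B]
After op 4 (reset): HEAD=main@A [exp=A fix=A main=A]
After op 5 (checkout): HEAD=fix@A [exp=A fix=A main=A]
After op 6 (merge): HEAD=fix@C [exp=A fix=C main=A]
After op 7 (commit): HEAD=fix@D [exp=A fix=D main=A]
After op 8 (branch): HEAD=fix@D [exp=A fix=D main=A work=D]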